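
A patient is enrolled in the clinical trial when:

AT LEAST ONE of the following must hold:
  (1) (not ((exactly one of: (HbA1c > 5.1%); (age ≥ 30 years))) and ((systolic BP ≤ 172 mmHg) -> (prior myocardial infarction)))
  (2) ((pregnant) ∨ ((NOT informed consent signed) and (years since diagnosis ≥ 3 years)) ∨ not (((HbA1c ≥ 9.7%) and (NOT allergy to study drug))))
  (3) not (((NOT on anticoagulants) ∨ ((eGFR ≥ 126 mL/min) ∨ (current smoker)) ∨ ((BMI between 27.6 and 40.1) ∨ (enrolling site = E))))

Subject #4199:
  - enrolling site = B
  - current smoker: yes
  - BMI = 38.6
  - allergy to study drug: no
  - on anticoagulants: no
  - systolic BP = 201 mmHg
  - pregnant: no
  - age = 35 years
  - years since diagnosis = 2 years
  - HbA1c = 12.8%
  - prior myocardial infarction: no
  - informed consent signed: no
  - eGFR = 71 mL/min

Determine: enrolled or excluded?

Atomic conditions:
  HbA1c > 5.1%: 12.8 > 5.1 is true
  age ≥ 30 years: 35 ≥ 30 is true
  systolic BP ≤ 172 mmHg: 201 ≤ 172 is false
  prior myocardial infarction: no → false
  pregnant: no → false
  NOT informed consent signed: no → true
  years since diagnosis ≥ 3 years: 2 ≥ 3 is false
  HbA1c ≥ 9.7%: 12.8 ≥ 9.7 is true
  NOT allergy to study drug: no → true
  NOT on anticoagulants: no → true
  eGFR ≥ 126 mL/min: 71 ≥ 126 is false
  current smoker: yes → true
  BMI between 27.6 and 40.1: 38.6 in [27.6, 40.1] is true
  enrolling site = E: B == E is false
Combine:
[1.1.1] exactly-one(true, true) = false
[1.1] NOT false = true
[1.2] false → false (antecedent false ⇒ implication holds) = true
[1] true AND true = true
[2.2] true AND false = false
[2.3.1] true AND true = true
[2.3] NOT true = false
[2] false OR false OR false = false
[3.1.2] false OR true = true
[3.1.3] true OR false = true
[3.1] true OR true OR true = true
[3] NOT true = false
[root] true OR false OR false = true
Overall: true → enrolled

Enrolled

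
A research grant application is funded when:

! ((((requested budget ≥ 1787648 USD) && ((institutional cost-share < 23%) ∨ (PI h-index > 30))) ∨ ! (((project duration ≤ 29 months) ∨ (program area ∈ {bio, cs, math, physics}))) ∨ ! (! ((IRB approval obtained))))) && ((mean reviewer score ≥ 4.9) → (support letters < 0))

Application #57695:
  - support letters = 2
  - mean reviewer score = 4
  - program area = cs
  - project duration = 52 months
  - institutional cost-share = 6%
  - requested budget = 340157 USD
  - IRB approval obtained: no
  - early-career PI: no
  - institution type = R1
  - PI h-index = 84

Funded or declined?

Funded

Atomic conditions:
  requested budget ≥ 1787648 USD: 340157 ≥ 1787648 is false
  institutional cost-share < 23%: 6 < 23 is true
  PI h-index > 30: 84 > 30 is true
  project duration ≤ 29 months: 52 ≤ 29 is false
  program area ∈ {bio, cs, math, physics}: cs is in the set → true
  IRB approval obtained: no → false
  mean reviewer score ≥ 4.9: 4 ≥ 4.9 is false
  support letters < 0: 2 < 0 is false
Combine:
[1.1.1.2] true OR true = true
[1.1.1] false AND true = false
[1.1.2.1] false OR true = true
[1.1.2] NOT true = false
[1.1.3.1] NOT false = true
[1.1.3] NOT true = false
[1.1] false OR false OR false = false
[1] NOT false = true
[2] false → false (antecedent false ⇒ implication holds) = true
[root] true AND true = true
Overall: true → funded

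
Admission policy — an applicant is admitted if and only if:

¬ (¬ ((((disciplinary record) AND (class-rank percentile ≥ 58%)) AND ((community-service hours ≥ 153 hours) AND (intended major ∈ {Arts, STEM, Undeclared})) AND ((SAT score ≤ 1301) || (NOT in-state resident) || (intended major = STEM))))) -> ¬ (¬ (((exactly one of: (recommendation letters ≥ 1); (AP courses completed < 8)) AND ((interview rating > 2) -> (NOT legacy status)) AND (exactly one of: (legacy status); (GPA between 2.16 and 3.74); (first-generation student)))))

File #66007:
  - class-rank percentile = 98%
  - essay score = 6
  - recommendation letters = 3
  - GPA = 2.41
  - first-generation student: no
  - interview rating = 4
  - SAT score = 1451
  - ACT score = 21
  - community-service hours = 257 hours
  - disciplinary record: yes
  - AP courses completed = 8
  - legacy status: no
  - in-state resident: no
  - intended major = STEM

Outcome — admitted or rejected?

Admitted

Atomic conditions:
  disciplinary record: yes → true
  class-rank percentile ≥ 58%: 98 ≥ 58 is true
  community-service hours ≥ 153 hours: 257 ≥ 153 is true
  intended major ∈ {Arts, STEM, Undeclared}: STEM is in the set → true
  SAT score ≤ 1301: 1451 ≤ 1301 is false
  NOT in-state resident: no → true
  intended major = STEM: STEM == STEM is true
  recommendation letters ≥ 1: 3 ≥ 1 is true
  AP courses completed < 8: 8 < 8 is false
  interview rating > 2: 4 > 2 is true
  NOT legacy status: no → true
  legacy status: no → false
  GPA between 2.16 and 3.74: 2.41 in [2.16, 3.74] is true
  first-generation student: no → false
Combine:
[1.1.1.1] true AND true = true
[1.1.1.2] true AND true = true
[1.1.1.3] false OR true OR true = true
[1.1.1] true AND true AND true = true
[1.1] NOT true = false
[1] NOT false = true
[2.1.1.1] exactly-one(true, false) = true
[2.1.1.2] true → true = true
[2.1.1.3] exactly-one(false, true, false) = true
[2.1.1] true AND true AND true = true
[2.1] NOT true = false
[2] NOT false = true
[root] true → true = true
Overall: true → admitted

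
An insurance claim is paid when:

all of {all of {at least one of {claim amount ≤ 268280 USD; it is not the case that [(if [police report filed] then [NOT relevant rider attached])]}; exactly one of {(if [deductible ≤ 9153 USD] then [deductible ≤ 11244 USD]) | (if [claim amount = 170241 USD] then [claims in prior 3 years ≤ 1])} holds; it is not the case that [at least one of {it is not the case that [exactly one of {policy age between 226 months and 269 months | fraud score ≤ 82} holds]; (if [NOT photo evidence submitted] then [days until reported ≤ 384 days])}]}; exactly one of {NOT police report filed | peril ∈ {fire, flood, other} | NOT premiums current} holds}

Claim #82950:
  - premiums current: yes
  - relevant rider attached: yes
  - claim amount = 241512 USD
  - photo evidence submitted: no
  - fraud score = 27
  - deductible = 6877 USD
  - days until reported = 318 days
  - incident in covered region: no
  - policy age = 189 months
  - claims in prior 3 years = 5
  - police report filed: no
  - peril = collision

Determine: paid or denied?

Denied

Atomic conditions:
  claim amount ≤ 268280 USD: 241512 ≤ 268280 is true
  police report filed: no → false
  NOT relevant rider attached: yes → false
  deductible ≤ 9153 USD: 6877 ≤ 9153 is true
  deductible ≤ 11244 USD: 6877 ≤ 11244 is true
  claim amount = 170241 USD: 241512 == 170241 is false
  claims in prior 3 years ≤ 1: 5 ≤ 1 is false
  policy age between 226 months and 269 months: 189 in [226, 269] is false
  fraud score ≤ 82: 27 ≤ 82 is true
  NOT photo evidence submitted: no → true
  days until reported ≤ 384 days: 318 ≤ 384 is true
  NOT police report filed: no → true
  peril ∈ {fire, flood, other}: collision is not in the set → false
  NOT premiums current: yes → false
Combine:
[1.1.2.1] false → false (antecedent false ⇒ implication holds) = true
[1.1.2] NOT true = false
[1.1] true OR false = true
[1.2.1] true → true = true
[1.2.2] false → false (antecedent false ⇒ implication holds) = true
[1.2] exactly-one(true, true) = false
[1.3.1.1.1] exactly-one(false, true) = true
[1.3.1.1] NOT true = false
[1.3.1.2] true → true = true
[1.3.1] false OR true = true
[1.3] NOT true = false
[1] true AND false AND false = false
[2] exactly-one(true, false, false) = true
[root] false AND true = false
Overall: false → denied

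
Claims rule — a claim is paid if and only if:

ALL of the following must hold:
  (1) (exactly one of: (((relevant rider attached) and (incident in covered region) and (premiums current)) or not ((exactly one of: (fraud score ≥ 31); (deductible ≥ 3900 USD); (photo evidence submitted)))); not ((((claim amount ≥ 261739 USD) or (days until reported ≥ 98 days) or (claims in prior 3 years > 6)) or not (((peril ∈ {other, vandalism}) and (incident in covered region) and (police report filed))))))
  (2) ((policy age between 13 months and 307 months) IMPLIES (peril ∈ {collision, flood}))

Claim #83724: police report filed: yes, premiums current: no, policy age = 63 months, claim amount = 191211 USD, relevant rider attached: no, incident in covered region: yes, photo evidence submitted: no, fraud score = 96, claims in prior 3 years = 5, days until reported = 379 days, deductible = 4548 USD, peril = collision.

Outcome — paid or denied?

Paid

Atomic conditions:
  relevant rider attached: no → false
  incident in covered region: yes → true
  premiums current: no → false
  fraud score ≥ 31: 96 ≥ 31 is true
  deductible ≥ 3900 USD: 4548 ≥ 3900 is true
  photo evidence submitted: no → false
  claim amount ≥ 261739 USD: 191211 ≥ 261739 is false
  days until reported ≥ 98 days: 379 ≥ 98 is true
  claims in prior 3 years > 6: 5 > 6 is false
  peril ∈ {other, vandalism}: collision is not in the set → false
  police report filed: yes → true
  policy age between 13 months and 307 months: 63 in [13, 307] is true
  peril ∈ {collision, flood}: collision is in the set → true
Combine:
[1.1.1] false AND true AND false = false
[1.1.2.1] exactly-one(true, true, false) = false
[1.1.2] NOT false = true
[1.1] false OR true = true
[1.2.1.1] false OR true OR false = true
[1.2.1.2.1] false AND true AND true = false
[1.2.1.2] NOT false = true
[1.2.1] true OR true = true
[1.2] NOT true = false
[1] exactly-one(true, false) = true
[2] true → true = true
[root] true AND true = true
Overall: true → paid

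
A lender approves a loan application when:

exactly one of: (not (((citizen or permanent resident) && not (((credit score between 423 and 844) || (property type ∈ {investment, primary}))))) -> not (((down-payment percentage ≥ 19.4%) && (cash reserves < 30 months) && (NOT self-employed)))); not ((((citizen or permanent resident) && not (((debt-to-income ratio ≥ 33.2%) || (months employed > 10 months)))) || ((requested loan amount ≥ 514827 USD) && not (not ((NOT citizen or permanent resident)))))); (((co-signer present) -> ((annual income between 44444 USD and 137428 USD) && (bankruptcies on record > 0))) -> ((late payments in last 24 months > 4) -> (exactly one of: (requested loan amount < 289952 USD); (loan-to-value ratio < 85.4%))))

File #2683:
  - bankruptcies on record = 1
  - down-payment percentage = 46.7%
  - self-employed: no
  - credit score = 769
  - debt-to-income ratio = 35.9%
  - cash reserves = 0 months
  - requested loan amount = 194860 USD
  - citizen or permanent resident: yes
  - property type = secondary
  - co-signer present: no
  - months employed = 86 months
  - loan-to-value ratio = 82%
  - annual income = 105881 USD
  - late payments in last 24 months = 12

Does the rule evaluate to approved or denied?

Atomic conditions:
  citizen or permanent resident: yes → true
  credit score between 423 and 844: 769 in [423, 844] is true
  property type ∈ {investment, primary}: secondary is not in the set → false
  down-payment percentage ≥ 19.4%: 46.7 ≥ 19.4 is true
  cash reserves < 30 months: 0 < 30 is true
  NOT self-employed: no → true
  debt-to-income ratio ≥ 33.2%: 35.9 ≥ 33.2 is true
  months employed > 10 months: 86 > 10 is true
  requested loan amount ≥ 514827 USD: 194860 ≥ 514827 is false
  NOT citizen or permanent resident: yes → false
  co-signer present: no → false
  annual income between 44444 USD and 137428 USD: 105881 in [44444, 137428] is true
  bankruptcies on record > 0: 1 > 0 is true
  late payments in last 24 months > 4: 12 > 4 is true
  requested loan amount < 289952 USD: 194860 < 289952 is true
  loan-to-value ratio < 85.4%: 82 < 85.4 is true
Combine:
[1.1.1.2.1] true OR false = true
[1.1.1.2] NOT true = false
[1.1.1] true AND false = false
[1.1] NOT false = true
[1.2.1] true AND true AND true = true
[1.2] NOT true = false
[1] true → false = false
[2.1.1.2.1] true OR true = true
[2.1.1.2] NOT true = false
[2.1.1] true AND false = false
[2.1.2.2.1] NOT false = true
[2.1.2.2] NOT true = false
[2.1.2] false AND false = false
[2.1] false OR false = false
[2] NOT false = true
[3.1.2] true AND true = true
[3.1] false → true (antecedent false ⇒ implication holds) = true
[3.2.2] exactly-one(true, true) = false
[3.2] true → false = false
[3] true → false = false
[root] exactly-one(false, true, false) = true
Overall: true → approved

Approved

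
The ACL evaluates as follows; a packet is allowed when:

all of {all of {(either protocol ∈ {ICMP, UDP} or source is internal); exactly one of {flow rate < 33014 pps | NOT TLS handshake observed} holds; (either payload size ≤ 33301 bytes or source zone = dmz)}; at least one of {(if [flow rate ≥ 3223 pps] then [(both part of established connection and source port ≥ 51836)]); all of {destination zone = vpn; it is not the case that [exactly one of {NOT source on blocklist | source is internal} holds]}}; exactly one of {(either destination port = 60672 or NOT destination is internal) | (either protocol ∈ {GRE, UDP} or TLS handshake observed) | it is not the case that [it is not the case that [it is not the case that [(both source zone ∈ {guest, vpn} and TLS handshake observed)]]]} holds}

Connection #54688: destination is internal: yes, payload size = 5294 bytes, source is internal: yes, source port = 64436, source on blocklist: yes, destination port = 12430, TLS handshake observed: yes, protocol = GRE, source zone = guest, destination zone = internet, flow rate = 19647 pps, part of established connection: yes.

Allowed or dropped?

Allowed

Atomic conditions:
  protocol ∈ {ICMP, UDP}: GRE is not in the set → false
  source is internal: yes → true
  flow rate < 33014 pps: 19647 < 33014 is true
  NOT TLS handshake observed: yes → false
  payload size ≤ 33301 bytes: 5294 ≤ 33301 is true
  source zone = dmz: guest == dmz is false
  flow rate ≥ 3223 pps: 19647 ≥ 3223 is true
  part of established connection: yes → true
  source port ≥ 51836: 64436 ≥ 51836 is true
  destination zone = vpn: internet == vpn is false
  NOT source on blocklist: yes → false
  destination port = 60672: 12430 == 60672 is false
  NOT destination is internal: yes → false
  protocol ∈ {GRE, UDP}: GRE is in the set → true
  TLS handshake observed: yes → true
  source zone ∈ {guest, vpn}: guest is in the set → true
Combine:
[1.1] false OR true = true
[1.2] exactly-one(true, false) = true
[1.3] true OR false = true
[1] true AND true AND true = true
[2.1.2] true AND true = true
[2.1] true → true = true
[2.2.2.1] exactly-one(false, true) = true
[2.2.2] NOT true = false
[2.2] false AND false = false
[2] true OR false = true
[3.1] false OR false = false
[3.2] true OR true = true
[3.3.1.1.1] true AND true = true
[3.3.1.1] NOT true = false
[3.3.1] NOT false = true
[3.3] NOT true = false
[3] exactly-one(false, true, false) = true
[root] true AND true AND true = true
Overall: true → allowed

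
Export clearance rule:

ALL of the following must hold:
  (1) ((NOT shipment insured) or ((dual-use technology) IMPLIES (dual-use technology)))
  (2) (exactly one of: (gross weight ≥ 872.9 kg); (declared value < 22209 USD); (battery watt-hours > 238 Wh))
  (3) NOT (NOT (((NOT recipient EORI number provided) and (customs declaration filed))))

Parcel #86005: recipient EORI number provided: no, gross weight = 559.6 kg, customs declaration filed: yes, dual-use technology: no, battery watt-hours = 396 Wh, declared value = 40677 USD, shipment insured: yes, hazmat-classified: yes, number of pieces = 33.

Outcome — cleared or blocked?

Atomic conditions:
  NOT shipment insured: yes → false
  dual-use technology: no → false
  gross weight ≥ 872.9 kg: 559.6 ≥ 872.9 is false
  declared value < 22209 USD: 40677 < 22209 is false
  battery watt-hours > 238 Wh: 396 > 238 is true
  NOT recipient EORI number provided: no → true
  customs declaration filed: yes → true
Combine:
[1.2] false → false (antecedent false ⇒ implication holds) = true
[1] false OR true = true
[2] exactly-one(false, false, true) = true
[3.1.1] true AND true = true
[3.1] NOT true = false
[3] NOT false = true
[root] true AND true AND true = true
Overall: true → cleared

Cleared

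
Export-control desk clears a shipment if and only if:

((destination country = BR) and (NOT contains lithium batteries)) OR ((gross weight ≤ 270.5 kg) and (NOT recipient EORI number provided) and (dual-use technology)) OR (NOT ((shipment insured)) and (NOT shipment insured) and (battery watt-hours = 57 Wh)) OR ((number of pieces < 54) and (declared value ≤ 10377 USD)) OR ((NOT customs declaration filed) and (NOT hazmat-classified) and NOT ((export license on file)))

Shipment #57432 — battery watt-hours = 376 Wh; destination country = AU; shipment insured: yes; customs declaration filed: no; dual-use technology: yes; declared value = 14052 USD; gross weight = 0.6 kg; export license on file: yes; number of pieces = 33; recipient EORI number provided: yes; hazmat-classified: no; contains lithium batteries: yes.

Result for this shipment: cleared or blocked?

Atomic conditions:
  destination country = BR: AU == BR is false
  NOT contains lithium batteries: yes → false
  gross weight ≤ 270.5 kg: 0.6 ≤ 270.5 is true
  NOT recipient EORI number provided: yes → false
  dual-use technology: yes → true
  shipment insured: yes → true
  NOT shipment insured: yes → false
  battery watt-hours = 57 Wh: 376 == 57 is false
  number of pieces < 54: 33 < 54 is true
  declared value ≤ 10377 USD: 14052 ≤ 10377 is false
  NOT customs declaration filed: no → true
  NOT hazmat-classified: no → true
  export license on file: yes → true
Combine:
[1] false AND false = false
[2] true AND false AND true = false
[3.1] NOT true = false
[3] false AND false AND false = false
[4] true AND false = false
[5.3] NOT true = false
[5] true AND true AND false = false
[root] false OR false OR false OR false OR false = false
Overall: false → blocked

Blocked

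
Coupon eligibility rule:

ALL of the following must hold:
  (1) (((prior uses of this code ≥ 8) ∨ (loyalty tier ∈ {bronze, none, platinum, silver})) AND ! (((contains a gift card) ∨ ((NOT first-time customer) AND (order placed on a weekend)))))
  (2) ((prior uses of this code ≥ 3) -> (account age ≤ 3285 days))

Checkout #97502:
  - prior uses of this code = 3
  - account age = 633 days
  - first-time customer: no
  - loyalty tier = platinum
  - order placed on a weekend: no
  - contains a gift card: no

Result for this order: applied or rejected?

Atomic conditions:
  prior uses of this code ≥ 8: 3 ≥ 8 is false
  loyalty tier ∈ {bronze, none, platinum, silver}: platinum is in the set → true
  contains a gift card: no → false
  NOT first-time customer: no → true
  order placed on a weekend: no → false
  prior uses of this code ≥ 3: 3 ≥ 3 is true
  account age ≤ 3285 days: 633 ≤ 3285 is true
Combine:
[1.1] false OR true = true
[1.2.1.2] true AND false = false
[1.2.1] false OR false = false
[1.2] NOT false = true
[1] true AND true = true
[2] true → true = true
[root] true AND true = true
Overall: true → applied

Applied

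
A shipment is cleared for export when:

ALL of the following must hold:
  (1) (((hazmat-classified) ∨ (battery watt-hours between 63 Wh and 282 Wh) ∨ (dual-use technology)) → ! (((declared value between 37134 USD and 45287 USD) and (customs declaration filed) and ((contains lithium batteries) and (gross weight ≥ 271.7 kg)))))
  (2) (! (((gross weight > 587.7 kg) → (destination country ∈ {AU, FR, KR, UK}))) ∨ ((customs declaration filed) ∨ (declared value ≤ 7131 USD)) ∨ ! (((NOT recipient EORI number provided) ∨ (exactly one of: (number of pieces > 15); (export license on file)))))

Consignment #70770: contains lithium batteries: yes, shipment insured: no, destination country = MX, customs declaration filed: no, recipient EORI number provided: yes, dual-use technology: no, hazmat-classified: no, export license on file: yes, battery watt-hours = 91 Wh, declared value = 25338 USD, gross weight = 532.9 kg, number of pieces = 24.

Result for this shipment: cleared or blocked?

Atomic conditions:
  hazmat-classified: no → false
  battery watt-hours between 63 Wh and 282 Wh: 91 in [63, 282] is true
  dual-use technology: no → false
  declared value between 37134 USD and 45287 USD: 25338 in [37134, 45287] is false
  customs declaration filed: no → false
  contains lithium batteries: yes → true
  gross weight ≥ 271.7 kg: 532.9 ≥ 271.7 is true
  gross weight > 587.7 kg: 532.9 > 587.7 is false
  destination country ∈ {AU, FR, KR, UK}: MX is not in the set → false
  declared value ≤ 7131 USD: 25338 ≤ 7131 is false
  NOT recipient EORI number provided: yes → false
  number of pieces > 15: 24 > 15 is true
  export license on file: yes → true
Combine:
[1.1] false OR true OR false = true
[1.2.1.3] true AND true = true
[1.2.1] false AND false AND true = false
[1.2] NOT false = true
[1] true → true = true
[2.1.1] false → false (antecedent false ⇒ implication holds) = true
[2.1] NOT true = false
[2.2] false OR false = false
[2.3.1.2] exactly-one(true, true) = false
[2.3.1] false OR false = false
[2.3] NOT false = true
[2] false OR false OR true = true
[root] true AND true = true
Overall: true → cleared

Cleared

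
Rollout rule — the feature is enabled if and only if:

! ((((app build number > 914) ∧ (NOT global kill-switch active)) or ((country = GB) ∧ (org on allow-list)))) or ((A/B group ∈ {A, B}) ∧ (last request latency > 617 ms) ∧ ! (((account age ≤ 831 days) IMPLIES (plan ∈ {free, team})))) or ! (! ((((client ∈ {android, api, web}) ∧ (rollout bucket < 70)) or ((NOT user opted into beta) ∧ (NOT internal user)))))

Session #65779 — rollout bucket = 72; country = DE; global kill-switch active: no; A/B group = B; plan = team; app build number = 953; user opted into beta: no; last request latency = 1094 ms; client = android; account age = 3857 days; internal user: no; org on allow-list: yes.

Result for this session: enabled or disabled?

Enabled

Atomic conditions:
  app build number > 914: 953 > 914 is true
  NOT global kill-switch active: no → true
  country = GB: DE == GB is false
  org on allow-list: yes → true
  A/B group ∈ {A, B}: B is in the set → true
  last request latency > 617 ms: 1094 > 617 is true
  account age ≤ 831 days: 3857 ≤ 831 is false
  plan ∈ {free, team}: team is in the set → true
  client ∈ {android, api, web}: android is in the set → true
  rollout bucket < 70: 72 < 70 is false
  NOT user opted into beta: no → true
  NOT internal user: no → true
Combine:
[1.1.1] true AND true = true
[1.1.2] false AND true = false
[1.1] true OR false = true
[1] NOT true = false
[2.3.1] false → true (antecedent false ⇒ implication holds) = true
[2.3] NOT true = false
[2] true AND true AND false = false
[3.1.1.1] true AND false = false
[3.1.1.2] true AND true = true
[3.1.1] false OR true = true
[3.1] NOT true = false
[3] NOT false = true
[root] false OR false OR true = true
Overall: true → enabled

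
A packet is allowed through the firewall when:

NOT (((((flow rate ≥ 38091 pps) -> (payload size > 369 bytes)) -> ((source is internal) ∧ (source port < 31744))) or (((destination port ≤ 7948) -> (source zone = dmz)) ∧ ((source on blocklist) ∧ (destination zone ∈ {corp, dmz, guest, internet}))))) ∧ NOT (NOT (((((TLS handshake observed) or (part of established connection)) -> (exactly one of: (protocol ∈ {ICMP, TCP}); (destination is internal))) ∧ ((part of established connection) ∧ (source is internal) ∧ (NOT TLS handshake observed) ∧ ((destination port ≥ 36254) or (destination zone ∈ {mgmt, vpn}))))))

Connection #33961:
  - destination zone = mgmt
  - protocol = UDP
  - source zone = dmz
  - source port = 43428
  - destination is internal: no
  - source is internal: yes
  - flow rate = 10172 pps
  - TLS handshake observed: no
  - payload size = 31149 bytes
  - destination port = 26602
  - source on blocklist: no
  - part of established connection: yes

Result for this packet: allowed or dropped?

Atomic conditions:
  flow rate ≥ 38091 pps: 10172 ≥ 38091 is false
  payload size > 369 bytes: 31149 > 369 is true
  source is internal: yes → true
  source port < 31744: 43428 < 31744 is false
  destination port ≤ 7948: 26602 ≤ 7948 is false
  source zone = dmz: dmz == dmz is true
  source on blocklist: no → false
  destination zone ∈ {corp, dmz, guest, internet}: mgmt is not in the set → false
  TLS handshake observed: no → false
  part of established connection: yes → true
  protocol ∈ {ICMP, TCP}: UDP is not in the set → false
  destination is internal: no → false
  NOT TLS handshake observed: no → true
  destination port ≥ 36254: 26602 ≥ 36254 is false
  destination zone ∈ {mgmt, vpn}: mgmt is in the set → true
Combine:
[1.1.1.1] false → true (antecedent false ⇒ implication holds) = true
[1.1.1.2] true AND false = false
[1.1.1] true → false = false
[1.1.2.1] false → true (antecedent false ⇒ implication holds) = true
[1.1.2.2] false AND false = false
[1.1.2] true AND false = false
[1.1] false OR false = false
[1] NOT false = true
[2.1.1.1.1] false OR true = true
[2.1.1.1.2] exactly-one(false, false) = false
[2.1.1.1] true → false = false
[2.1.1.2.4] false OR true = true
[2.1.1.2] true AND true AND true AND true = true
[2.1.1] false AND true = false
[2.1] NOT false = true
[2] NOT true = false
[root] true AND false = false
Overall: false → dropped

Dropped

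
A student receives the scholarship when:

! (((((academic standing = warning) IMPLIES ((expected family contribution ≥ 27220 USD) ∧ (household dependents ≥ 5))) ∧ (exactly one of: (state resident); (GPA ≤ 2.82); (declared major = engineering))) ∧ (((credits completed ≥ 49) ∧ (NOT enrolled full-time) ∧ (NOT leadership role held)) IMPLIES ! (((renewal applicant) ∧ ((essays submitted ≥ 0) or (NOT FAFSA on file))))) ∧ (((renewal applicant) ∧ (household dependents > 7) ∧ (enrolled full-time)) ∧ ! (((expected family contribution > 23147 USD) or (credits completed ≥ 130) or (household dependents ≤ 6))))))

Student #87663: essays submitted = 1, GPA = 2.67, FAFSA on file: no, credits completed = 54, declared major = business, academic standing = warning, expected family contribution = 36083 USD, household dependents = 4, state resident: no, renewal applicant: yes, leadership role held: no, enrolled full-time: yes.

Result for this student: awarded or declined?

Awarded

Atomic conditions:
  academic standing = warning: warning == warning is true
  expected family contribution ≥ 27220 USD: 36083 ≥ 27220 is true
  household dependents ≥ 5: 4 ≥ 5 is false
  state resident: no → false
  GPA ≤ 2.82: 2.67 ≤ 2.82 is true
  declared major = engineering: business == engineering is false
  credits completed ≥ 49: 54 ≥ 49 is true
  NOT enrolled full-time: yes → false
  NOT leadership role held: no → true
  renewal applicant: yes → true
  essays submitted ≥ 0: 1 ≥ 0 is true
  NOT FAFSA on file: no → true
  household dependents > 7: 4 > 7 is false
  enrolled full-time: yes → true
  expected family contribution > 23147 USD: 36083 > 23147 is true
  credits completed ≥ 130: 54 ≥ 130 is false
  household dependents ≤ 6: 4 ≤ 6 is true
Combine:
[1.1.1.2] true AND false = false
[1.1.1] true → false = false
[1.1.2] exactly-one(false, true, false) = true
[1.1] false AND true = false
[1.2.1] true AND false AND true = false
[1.2.2.1.2] true OR true = true
[1.2.2.1] true AND true = true
[1.2.2] NOT true = false
[1.2] false → false (antecedent false ⇒ implication holds) = true
[1.3.1] true AND false AND true = false
[1.3.2.1] true OR false OR true = true
[1.3.2] NOT true = false
[1.3] false AND false = false
[1] false AND true AND false = false
[root] NOT false = true
Overall: true → awarded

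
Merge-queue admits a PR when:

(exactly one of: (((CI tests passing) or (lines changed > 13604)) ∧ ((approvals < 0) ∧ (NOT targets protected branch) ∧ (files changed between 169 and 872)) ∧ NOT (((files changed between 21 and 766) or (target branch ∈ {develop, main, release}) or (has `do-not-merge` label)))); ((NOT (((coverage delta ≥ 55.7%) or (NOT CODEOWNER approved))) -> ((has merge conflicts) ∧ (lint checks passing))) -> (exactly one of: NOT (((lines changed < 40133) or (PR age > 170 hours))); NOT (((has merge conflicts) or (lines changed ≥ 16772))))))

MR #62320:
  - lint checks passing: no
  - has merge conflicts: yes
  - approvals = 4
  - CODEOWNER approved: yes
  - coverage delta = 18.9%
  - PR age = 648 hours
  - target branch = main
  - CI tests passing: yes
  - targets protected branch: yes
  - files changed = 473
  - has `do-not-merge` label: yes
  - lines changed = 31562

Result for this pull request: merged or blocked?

Atomic conditions:
  CI tests passing: yes → true
  lines changed > 13604: 31562 > 13604 is true
  approvals < 0: 4 < 0 is false
  NOT targets protected branch: yes → false
  files changed between 169 and 872: 473 in [169, 872] is true
  files changed between 21 and 766: 473 in [21, 766] is true
  target branch ∈ {develop, main, release}: main is in the set → true
  has `do-not-merge` label: yes → true
  coverage delta ≥ 55.7%: 18.9 ≥ 55.7 is false
  NOT CODEOWNER approved: yes → false
  has merge conflicts: yes → true
  lint checks passing: no → false
  lines changed < 40133: 31562 < 40133 is true
  PR age > 170 hours: 648 > 170 is true
  lines changed ≥ 16772: 31562 ≥ 16772 is true
Combine:
[1.1] true OR true = true
[1.2] false AND false AND true = false
[1.3.1] true OR true OR true = true
[1.3] NOT true = false
[1] true AND false AND false = false
[2.1.1.1] false OR false = false
[2.1.1] NOT false = true
[2.1.2] true AND false = false
[2.1] true → false = false
[2.2.1.1] true OR true = true
[2.2.1] NOT true = false
[2.2.2.1] true OR true = true
[2.2.2] NOT true = false
[2.2] exactly-one(false, false) = false
[2] false → false (antecedent false ⇒ implication holds) = true
[root] exactly-one(false, true) = true
Overall: true → merged

Merged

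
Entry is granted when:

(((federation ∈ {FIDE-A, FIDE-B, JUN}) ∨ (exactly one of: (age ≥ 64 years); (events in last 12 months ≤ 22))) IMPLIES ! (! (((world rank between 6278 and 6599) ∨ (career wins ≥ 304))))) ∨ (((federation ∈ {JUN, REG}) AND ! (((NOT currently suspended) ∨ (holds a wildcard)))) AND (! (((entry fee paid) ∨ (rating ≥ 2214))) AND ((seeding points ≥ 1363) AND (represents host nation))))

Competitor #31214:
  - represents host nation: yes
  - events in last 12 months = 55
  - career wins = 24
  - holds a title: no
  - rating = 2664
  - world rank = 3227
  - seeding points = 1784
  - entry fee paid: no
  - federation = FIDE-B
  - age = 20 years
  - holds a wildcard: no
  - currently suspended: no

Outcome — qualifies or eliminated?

Atomic conditions:
  federation ∈ {FIDE-A, FIDE-B, JUN}: FIDE-B is in the set → true
  age ≥ 64 years: 20 ≥ 64 is false
  events in last 12 months ≤ 22: 55 ≤ 22 is false
  world rank between 6278 and 6599: 3227 in [6278, 6599] is false
  career wins ≥ 304: 24 ≥ 304 is false
  federation ∈ {JUN, REG}: FIDE-B is not in the set → false
  NOT currently suspended: no → true
  holds a wildcard: no → false
  entry fee paid: no → false
  rating ≥ 2214: 2664 ≥ 2214 is true
  seeding points ≥ 1363: 1784 ≥ 1363 is true
  represents host nation: yes → true
Combine:
[1.1.2] exactly-one(false, false) = false
[1.1] true OR false = true
[1.2.1.1] false OR false = false
[1.2.1] NOT false = true
[1.2] NOT true = false
[1] true → false = false
[2.1.2.1] true OR false = true
[2.1.2] NOT true = false
[2.1] false AND false = false
[2.2.1.1] false OR true = true
[2.2.1] NOT true = false
[2.2.2] true AND true = true
[2.2] false AND true = false
[2] false AND false = false
[root] false OR false = false
Overall: false → eliminated

Eliminated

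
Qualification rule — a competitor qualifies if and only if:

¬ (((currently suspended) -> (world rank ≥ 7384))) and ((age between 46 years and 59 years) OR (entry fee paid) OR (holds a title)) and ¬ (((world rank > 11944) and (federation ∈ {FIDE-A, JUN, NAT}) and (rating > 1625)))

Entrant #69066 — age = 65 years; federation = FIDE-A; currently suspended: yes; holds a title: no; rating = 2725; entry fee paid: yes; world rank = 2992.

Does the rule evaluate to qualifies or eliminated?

Atomic conditions:
  currently suspended: yes → true
  world rank ≥ 7384: 2992 ≥ 7384 is false
  age between 46 years and 59 years: 65 in [46, 59] is false
  entry fee paid: yes → true
  holds a title: no → false
  world rank > 11944: 2992 > 11944 is false
  federation ∈ {FIDE-A, JUN, NAT}: FIDE-A is in the set → true
  rating > 1625: 2725 > 1625 is true
Combine:
[1.1] true → false = false
[1] NOT false = true
[2] false OR true OR false = true
[3.1] false AND true AND true = false
[3] NOT false = true
[root] true AND true AND true = true
Overall: true → qualifies

Qualifies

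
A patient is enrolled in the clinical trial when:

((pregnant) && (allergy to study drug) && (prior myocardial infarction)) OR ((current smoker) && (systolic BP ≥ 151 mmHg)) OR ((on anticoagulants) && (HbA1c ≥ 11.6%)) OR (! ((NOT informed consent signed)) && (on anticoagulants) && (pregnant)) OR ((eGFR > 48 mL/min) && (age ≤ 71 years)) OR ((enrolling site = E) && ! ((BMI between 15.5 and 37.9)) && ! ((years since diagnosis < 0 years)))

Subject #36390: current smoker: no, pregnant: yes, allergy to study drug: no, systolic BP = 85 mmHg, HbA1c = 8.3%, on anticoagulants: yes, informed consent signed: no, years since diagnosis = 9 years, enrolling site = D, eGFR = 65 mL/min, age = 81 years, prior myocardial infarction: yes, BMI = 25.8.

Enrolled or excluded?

Atomic conditions:
  pregnant: yes → true
  allergy to study drug: no → false
  prior myocardial infarction: yes → true
  current smoker: no → false
  systolic BP ≥ 151 mmHg: 85 ≥ 151 is false
  on anticoagulants: yes → true
  HbA1c ≥ 11.6%: 8.3 ≥ 11.6 is false
  NOT informed consent signed: no → true
  eGFR > 48 mL/min: 65 > 48 is true
  age ≤ 71 years: 81 ≤ 71 is false
  enrolling site = E: D == E is false
  BMI between 15.5 and 37.9: 25.8 in [15.5, 37.9] is true
  years since diagnosis < 0 years: 9 < 0 is false
Combine:
[1] true AND false AND true = false
[2] false AND false = false
[3] true AND false = false
[4.1] NOT true = false
[4] false AND true AND true = false
[5] true AND false = false
[6.2] NOT true = false
[6.3] NOT false = true
[6] false AND false AND true = false
[root] false OR false OR false OR false OR false OR false = false
Overall: false → excluded

Excluded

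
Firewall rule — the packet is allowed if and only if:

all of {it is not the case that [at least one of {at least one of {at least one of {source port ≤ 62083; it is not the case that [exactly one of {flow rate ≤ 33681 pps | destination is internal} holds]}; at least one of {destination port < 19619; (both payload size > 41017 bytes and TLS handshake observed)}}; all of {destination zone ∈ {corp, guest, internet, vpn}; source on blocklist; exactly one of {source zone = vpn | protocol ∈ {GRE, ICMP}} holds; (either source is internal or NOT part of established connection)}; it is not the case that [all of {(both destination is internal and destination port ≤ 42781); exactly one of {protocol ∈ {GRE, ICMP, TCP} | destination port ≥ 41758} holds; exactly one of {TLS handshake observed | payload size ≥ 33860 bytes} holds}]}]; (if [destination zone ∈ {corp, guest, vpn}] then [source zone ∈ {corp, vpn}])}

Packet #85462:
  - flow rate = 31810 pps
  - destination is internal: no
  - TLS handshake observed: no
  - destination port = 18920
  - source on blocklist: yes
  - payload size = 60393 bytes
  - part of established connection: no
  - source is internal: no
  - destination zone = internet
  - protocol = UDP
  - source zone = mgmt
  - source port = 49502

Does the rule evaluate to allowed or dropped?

Dropped

Atomic conditions:
  source port ≤ 62083: 49502 ≤ 62083 is true
  flow rate ≤ 33681 pps: 31810 ≤ 33681 is true
  destination is internal: no → false
  destination port < 19619: 18920 < 19619 is true
  payload size > 41017 bytes: 60393 > 41017 is true
  TLS handshake observed: no → false
  destination zone ∈ {corp, guest, internet, vpn}: internet is in the set → true
  source on blocklist: yes → true
  source zone = vpn: mgmt == vpn is false
  protocol ∈ {GRE, ICMP}: UDP is not in the set → false
  source is internal: no → false
  NOT part of established connection: no → true
  destination port ≤ 42781: 18920 ≤ 42781 is true
  protocol ∈ {GRE, ICMP, TCP}: UDP is not in the set → false
  destination port ≥ 41758: 18920 ≥ 41758 is false
  payload size ≥ 33860 bytes: 60393 ≥ 33860 is true
  destination zone ∈ {corp, guest, vpn}: internet is not in the set → false
  source zone ∈ {corp, vpn}: mgmt is not in the set → false
Combine:
[1.1.1.1.2.1] exactly-one(true, false) = true
[1.1.1.1.2] NOT true = false
[1.1.1.1] true OR false = true
[1.1.1.2.2] true AND false = false
[1.1.1.2] true OR false = true
[1.1.1] true OR true = true
[1.1.2.3] exactly-one(false, false) = false
[1.1.2.4] false OR true = true
[1.1.2] true AND true AND false AND true = false
[1.1.3.1.1] false AND true = false
[1.1.3.1.2] exactly-one(false, false) = false
[1.1.3.1.3] exactly-one(false, true) = true
[1.1.3.1] false AND false AND true = false
[1.1.3] NOT false = true
[1.1] true OR false OR true = true
[1] NOT true = false
[2] false → false (antecedent false ⇒ implication holds) = true
[root] false AND true = false
Overall: false → dropped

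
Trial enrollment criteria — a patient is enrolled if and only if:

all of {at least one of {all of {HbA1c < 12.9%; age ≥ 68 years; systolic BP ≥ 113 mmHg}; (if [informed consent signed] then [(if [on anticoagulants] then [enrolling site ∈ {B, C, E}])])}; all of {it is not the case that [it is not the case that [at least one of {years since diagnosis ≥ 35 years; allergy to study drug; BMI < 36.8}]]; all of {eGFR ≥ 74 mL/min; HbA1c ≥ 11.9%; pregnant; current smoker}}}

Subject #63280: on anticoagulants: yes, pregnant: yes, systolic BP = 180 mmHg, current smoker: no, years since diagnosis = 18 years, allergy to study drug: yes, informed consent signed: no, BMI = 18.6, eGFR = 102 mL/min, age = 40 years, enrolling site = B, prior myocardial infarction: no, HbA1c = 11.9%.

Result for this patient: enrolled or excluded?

Excluded

Atomic conditions:
  HbA1c < 12.9%: 11.9 < 12.9 is true
  age ≥ 68 years: 40 ≥ 68 is false
  systolic BP ≥ 113 mmHg: 180 ≥ 113 is true
  informed consent signed: no → false
  on anticoagulants: yes → true
  enrolling site ∈ {B, C, E}: B is in the set → true
  years since diagnosis ≥ 35 years: 18 ≥ 35 is false
  allergy to study drug: yes → true
  BMI < 36.8: 18.6 < 36.8 is true
  eGFR ≥ 74 mL/min: 102 ≥ 74 is true
  HbA1c ≥ 11.9%: 11.9 ≥ 11.9 is true
  pregnant: yes → true
  current smoker: no → false
Combine:
[1.1] true AND false AND true = false
[1.2.2] true → true = true
[1.2] false → true (antecedent false ⇒ implication holds) = true
[1] false OR true = true
[2.1.1.1] false OR true OR true = true
[2.1.1] NOT true = false
[2.1] NOT false = true
[2.2] true AND true AND true AND false = false
[2] true AND false = false
[root] true AND false = false
Overall: false → excluded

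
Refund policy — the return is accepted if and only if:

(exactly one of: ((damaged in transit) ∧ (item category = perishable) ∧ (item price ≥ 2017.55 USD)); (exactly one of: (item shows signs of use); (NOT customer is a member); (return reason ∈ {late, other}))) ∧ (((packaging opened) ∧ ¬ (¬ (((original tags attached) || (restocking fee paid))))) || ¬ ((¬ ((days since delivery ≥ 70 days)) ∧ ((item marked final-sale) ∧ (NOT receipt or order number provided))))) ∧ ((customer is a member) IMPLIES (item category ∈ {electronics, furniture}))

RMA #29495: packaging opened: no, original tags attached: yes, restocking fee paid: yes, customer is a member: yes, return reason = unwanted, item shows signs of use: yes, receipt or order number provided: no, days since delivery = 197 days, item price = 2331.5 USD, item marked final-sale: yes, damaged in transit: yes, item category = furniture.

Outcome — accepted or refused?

Atomic conditions:
  damaged in transit: yes → true
  item category = perishable: furniture == perishable is false
  item price ≥ 2017.55 USD: 2331.5 ≥ 2017.55 is true
  item shows signs of use: yes → true
  NOT customer is a member: yes → false
  return reason ∈ {late, other}: unwanted is not in the set → false
  packaging opened: no → false
  original tags attached: yes → true
  restocking fee paid: yes → true
  days since delivery ≥ 70 days: 197 ≥ 70 is true
  item marked final-sale: yes → true
  NOT receipt or order number provided: no → true
  customer is a member: yes → true
  item category ∈ {electronics, furniture}: furniture is in the set → true
Combine:
[1.1] true AND false AND true = false
[1.2] exactly-one(true, false, false) = true
[1] exactly-one(false, true) = true
[2.1.2.1.1] true OR true = true
[2.1.2.1] NOT true = false
[2.1.2] NOT false = true
[2.1] false AND true = false
[2.2.1.1] NOT true = false
[2.2.1.2] true AND true = true
[2.2.1] false AND true = false
[2.2] NOT false = true
[2] false OR true = true
[3] true → true = true
[root] true AND true AND true = true
Overall: true → accepted

Accepted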